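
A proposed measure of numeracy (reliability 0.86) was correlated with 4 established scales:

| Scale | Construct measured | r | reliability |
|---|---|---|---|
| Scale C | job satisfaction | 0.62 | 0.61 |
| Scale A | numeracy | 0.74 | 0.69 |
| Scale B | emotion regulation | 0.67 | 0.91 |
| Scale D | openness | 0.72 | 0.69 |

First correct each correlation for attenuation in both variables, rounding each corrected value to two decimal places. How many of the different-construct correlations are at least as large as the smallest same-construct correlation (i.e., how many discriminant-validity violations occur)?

Disattenuated r (r / √(r_scale · r_new)):
  Scale C (disc): 0.62 / √(0.61·0.86) = 0.86
  Scale A (conv): 0.74 / √(0.69·0.86) = 0.96
  Scale B (disc): 0.67 / √(0.91·0.86) = 0.76
  Scale D (disc): 0.72 / √(0.69·0.86) = 0.93
Smallest convergent = 0.96. Discriminant values: 0.86, 0.76, 0.93; count ≥ 0.96 → 0.

0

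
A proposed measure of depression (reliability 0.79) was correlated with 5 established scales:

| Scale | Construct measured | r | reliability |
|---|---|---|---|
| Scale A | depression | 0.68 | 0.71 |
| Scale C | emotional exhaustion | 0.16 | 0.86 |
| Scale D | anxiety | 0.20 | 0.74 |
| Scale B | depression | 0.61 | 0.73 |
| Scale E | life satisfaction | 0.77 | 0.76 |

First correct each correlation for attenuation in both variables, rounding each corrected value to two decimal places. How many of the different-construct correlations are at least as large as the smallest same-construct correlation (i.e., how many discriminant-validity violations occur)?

Disattenuated r (r / √(r_scale · r_new)):
  Scale A (conv): 0.68 / √(0.71·0.79) = 0.91
  Scale C (disc): 0.16 / √(0.86·0.79) = 0.19
  Scale D (disc): 0.20 / √(0.74·0.79) = 0.26
  Scale B (conv): 0.61 / √(0.73·0.79) = 0.80
  Scale E (disc): 0.77 / √(0.76·0.79) = 0.99
Smallest convergent = 0.80. Discriminant values: 0.19, 0.26, 0.99; count ≥ 0.80 → 1.

1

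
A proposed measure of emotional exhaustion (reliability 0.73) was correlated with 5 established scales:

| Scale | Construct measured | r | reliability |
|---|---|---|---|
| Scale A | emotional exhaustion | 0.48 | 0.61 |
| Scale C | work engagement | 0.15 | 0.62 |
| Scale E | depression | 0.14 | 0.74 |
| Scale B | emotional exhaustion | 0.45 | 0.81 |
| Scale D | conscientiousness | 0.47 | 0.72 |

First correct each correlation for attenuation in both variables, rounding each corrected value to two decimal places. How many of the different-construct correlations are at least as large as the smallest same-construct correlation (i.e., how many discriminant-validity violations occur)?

Disattenuated r (r / √(r_scale · r_new)):
  Scale A (conv): 0.48 / √(0.61·0.73) = 0.72
  Scale C (disc): 0.15 / √(0.62·0.73) = 0.22
  Scale E (disc): 0.14 / √(0.74·0.73) = 0.19
  Scale B (conv): 0.45 / √(0.81·0.73) = 0.59
  Scale D (disc): 0.47 / √(0.72·0.73) = 0.65
Smallest convergent = 0.59. Discriminant values: 0.22, 0.19, 0.65; count ≥ 0.59 → 1.

1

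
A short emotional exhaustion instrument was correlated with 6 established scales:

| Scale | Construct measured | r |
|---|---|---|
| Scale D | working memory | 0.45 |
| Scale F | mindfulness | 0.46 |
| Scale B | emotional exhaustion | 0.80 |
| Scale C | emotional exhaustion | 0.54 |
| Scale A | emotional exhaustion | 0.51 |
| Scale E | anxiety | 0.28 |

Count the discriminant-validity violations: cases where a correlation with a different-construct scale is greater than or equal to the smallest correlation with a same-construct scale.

0

Convergent (same construct = emotional exhaustion): Scale B, Scale C, Scale A.
Smallest convergent = 0.51. Discriminant values: 0.45, 0.46, 0.28; count ≥ 0.51 → 0.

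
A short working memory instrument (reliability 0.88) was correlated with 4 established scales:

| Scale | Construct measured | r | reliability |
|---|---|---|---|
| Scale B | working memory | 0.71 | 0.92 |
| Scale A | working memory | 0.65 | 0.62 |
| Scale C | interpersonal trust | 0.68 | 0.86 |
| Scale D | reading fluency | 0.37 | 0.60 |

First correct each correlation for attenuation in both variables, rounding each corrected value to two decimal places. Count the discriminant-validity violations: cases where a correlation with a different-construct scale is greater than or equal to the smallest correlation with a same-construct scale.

Disattenuated r (r / √(r_scale · r_new)):
  Scale B (conv): 0.71 / √(0.92·0.88) = 0.79
  Scale A (conv): 0.65 / √(0.62·0.88) = 0.88
  Scale C (disc): 0.68 / √(0.86·0.88) = 0.78
  Scale D (disc): 0.37 / √(0.60·0.88) = 0.51
Smallest convergent = 0.79. Discriminant values: 0.78, 0.51; count ≥ 0.79 → 0.

0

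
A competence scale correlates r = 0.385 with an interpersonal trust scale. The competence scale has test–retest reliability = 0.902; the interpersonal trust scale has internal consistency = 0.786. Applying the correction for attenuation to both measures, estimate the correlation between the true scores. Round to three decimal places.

0.457

r_true = r_obs / √(r_xx · r_yy) = 0.385 / √(0.902 × 0.786) = 0.385 / √0.708972 = 0.385 / 0.8420 ≈ 0.457.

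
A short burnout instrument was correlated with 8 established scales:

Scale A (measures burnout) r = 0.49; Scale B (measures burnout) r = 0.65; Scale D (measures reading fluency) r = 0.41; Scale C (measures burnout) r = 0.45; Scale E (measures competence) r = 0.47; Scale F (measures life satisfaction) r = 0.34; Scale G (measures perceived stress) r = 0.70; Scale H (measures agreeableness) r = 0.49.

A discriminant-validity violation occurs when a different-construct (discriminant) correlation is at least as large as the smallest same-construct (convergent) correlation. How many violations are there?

3

Convergent (same construct = burnout): Scale A, Scale B, Scale C.
Smallest convergent = 0.45. Discriminant values: 0.41, 0.47, 0.34, 0.70, 0.49; count ≥ 0.45 → 3.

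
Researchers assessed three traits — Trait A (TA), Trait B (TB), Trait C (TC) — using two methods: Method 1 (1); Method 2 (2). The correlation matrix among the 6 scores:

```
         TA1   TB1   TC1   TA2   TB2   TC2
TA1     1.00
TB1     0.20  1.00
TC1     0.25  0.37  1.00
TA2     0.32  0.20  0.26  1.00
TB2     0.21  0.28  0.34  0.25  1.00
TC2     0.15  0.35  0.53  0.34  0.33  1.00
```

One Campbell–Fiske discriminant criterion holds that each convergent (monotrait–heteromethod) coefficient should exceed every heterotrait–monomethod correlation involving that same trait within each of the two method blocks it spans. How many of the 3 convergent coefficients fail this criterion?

2

Convergent coefficients and their comparison sets:
TA (methods 1·2): 0.32 vs {0.20, 0.25, 0.25, 0.34} → fail.
TB (methods 1·2): 0.28 vs {0.20, 0.25, 0.37, 0.33} → fail.
TC (methods 1·2): 0.53 vs {0.25, 0.34, 0.37, 0.33} → pass.
2 of 3 fail.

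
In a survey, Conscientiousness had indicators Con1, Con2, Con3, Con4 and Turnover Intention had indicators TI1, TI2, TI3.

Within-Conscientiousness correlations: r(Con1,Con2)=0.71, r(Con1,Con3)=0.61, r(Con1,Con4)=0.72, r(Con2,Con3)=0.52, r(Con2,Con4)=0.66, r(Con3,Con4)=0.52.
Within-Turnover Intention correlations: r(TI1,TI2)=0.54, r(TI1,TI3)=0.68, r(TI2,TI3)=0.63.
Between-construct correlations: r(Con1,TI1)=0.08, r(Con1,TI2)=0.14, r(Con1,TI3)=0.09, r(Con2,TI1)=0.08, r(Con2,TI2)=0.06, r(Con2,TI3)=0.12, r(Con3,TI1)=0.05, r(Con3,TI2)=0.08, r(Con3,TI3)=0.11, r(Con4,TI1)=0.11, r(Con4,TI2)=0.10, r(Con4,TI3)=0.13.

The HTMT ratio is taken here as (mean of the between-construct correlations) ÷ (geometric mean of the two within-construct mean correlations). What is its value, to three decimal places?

0.155

Mean between = 1.15/12 = 0.0958.
Mean within-Con = 3.74/6 = 0.6233; mean within-TI = 1.85/3 = 0.6167.
Geometric mean = √(0.6233 × 0.6167) = 0.6200.
HTMT = 0.0958 / 0.6200 = 0.155.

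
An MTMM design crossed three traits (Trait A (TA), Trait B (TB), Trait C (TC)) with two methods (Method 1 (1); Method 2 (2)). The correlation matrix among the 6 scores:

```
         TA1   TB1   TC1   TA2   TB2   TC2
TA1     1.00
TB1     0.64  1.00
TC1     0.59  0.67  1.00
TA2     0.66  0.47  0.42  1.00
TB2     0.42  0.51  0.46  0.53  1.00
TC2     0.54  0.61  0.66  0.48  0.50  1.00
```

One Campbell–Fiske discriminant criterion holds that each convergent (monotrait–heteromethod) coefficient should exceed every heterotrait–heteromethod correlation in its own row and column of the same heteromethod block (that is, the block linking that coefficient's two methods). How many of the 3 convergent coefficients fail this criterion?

Checking each validity diagonal entry against its comparison values:
TA (methods 1·2): 0.66 vs {0.42, 0.47, 0.54, 0.42} → pass.
TB (methods 1·2): 0.51 vs {0.47, 0.42, 0.61, 0.46} → fail.
TC (methods 1·2): 0.66 vs {0.42, 0.54, 0.46, 0.61} → pass.
1 of 3 fail.

1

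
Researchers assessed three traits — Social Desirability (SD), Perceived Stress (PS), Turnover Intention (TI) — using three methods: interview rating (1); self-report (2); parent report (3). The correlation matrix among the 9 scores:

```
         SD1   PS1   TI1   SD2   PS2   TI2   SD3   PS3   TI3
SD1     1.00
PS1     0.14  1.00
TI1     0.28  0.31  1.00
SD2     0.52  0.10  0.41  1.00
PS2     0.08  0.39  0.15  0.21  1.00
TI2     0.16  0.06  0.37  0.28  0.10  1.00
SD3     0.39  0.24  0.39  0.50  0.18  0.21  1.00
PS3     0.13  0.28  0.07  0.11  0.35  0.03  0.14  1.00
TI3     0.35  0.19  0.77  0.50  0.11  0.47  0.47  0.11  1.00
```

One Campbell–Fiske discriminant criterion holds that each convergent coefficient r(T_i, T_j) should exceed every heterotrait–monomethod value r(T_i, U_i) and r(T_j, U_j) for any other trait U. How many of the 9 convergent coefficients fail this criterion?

Convergent coefficients and their comparison sets:
SD (methods 1·2): 0.52 vs {0.14, 0.21, 0.28, 0.28} → pass.
SD (methods 1·3): 0.39 vs {0.14, 0.14, 0.28, 0.47} → fail.
SD (methods 2·3): 0.50 vs {0.21, 0.14, 0.28, 0.47} → pass.
PS (methods 1·2): 0.39 vs {0.14, 0.21, 0.31, 0.10} → pass.
PS (methods 1·3): 0.28 vs {0.14, 0.14, 0.31, 0.11} → fail.
PS (methods 2·3): 0.35 vs {0.21, 0.14, 0.10, 0.11} → pass.
TI (methods 1·2): 0.37 vs {0.28, 0.28, 0.31, 0.10} → pass.
TI (methods 1·3): 0.77 vs {0.28, 0.47, 0.31, 0.11} → pass.
TI (methods 2·3): 0.47 vs {0.28, 0.47, 0.10, 0.11} → fail.
3 of 9 fail.

3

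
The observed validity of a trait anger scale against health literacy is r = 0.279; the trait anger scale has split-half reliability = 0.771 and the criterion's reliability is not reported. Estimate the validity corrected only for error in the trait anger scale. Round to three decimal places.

Single correction: r_c = r_obs / √r_xx = 0.279 / √0.771 = 0.279 / 0.8781 ≈ 0.318.

0.318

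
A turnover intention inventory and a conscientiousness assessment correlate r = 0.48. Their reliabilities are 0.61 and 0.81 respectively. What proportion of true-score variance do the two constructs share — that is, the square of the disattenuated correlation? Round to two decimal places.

Disattenuated r = 0.48 / √(0.61 × 0.81) = 0.48 / 0.7029 = 0.6829.
Shared true-score variance = 0.6829² = 0.4664 ≈ 0.47.

0.47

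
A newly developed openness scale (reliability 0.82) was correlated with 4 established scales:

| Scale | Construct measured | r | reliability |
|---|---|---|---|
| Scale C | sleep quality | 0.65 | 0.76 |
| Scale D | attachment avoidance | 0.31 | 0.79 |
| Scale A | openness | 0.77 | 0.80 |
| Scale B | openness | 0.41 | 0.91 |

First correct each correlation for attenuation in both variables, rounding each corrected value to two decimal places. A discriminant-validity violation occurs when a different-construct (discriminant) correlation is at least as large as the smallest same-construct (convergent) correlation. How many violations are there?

Disattenuated r (r / √(r_scale · r_new)):
  Scale C (disc): 0.65 / √(0.76·0.82) = 0.82
  Scale D (disc): 0.31 / √(0.79·0.82) = 0.39
  Scale A (conv): 0.77 / √(0.80·0.82) = 0.95
  Scale B (conv): 0.41 / √(0.91·0.82) = 0.47
Smallest convergent = 0.47. Discriminant values: 0.82, 0.39; count ≥ 0.47 → 1.

1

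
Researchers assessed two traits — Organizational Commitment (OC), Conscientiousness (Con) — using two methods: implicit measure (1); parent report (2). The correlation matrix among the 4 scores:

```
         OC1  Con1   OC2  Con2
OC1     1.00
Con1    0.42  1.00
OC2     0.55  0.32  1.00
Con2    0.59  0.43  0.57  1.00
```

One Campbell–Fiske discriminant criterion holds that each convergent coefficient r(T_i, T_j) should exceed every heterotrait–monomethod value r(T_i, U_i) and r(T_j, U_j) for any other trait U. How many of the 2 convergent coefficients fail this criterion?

Checking each validity diagonal entry against its comparison values:
OC (methods 1·2): 0.55 vs {0.42, 0.57} → fail.
Con (methods 1·2): 0.43 vs {0.42, 0.57} → fail.
2 of 2 fail.

2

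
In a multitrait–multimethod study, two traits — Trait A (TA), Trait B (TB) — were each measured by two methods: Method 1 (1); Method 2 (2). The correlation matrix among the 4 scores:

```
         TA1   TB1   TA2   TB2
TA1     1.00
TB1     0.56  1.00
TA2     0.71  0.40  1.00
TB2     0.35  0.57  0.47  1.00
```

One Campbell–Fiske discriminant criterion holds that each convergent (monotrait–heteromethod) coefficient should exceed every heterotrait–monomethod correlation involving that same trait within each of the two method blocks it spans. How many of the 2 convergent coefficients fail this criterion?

0

Each convergent coefficient versus the relevant comparison correlations:
TA (methods 1·2): 0.71 vs {0.56, 0.47} → pass.
TB (methods 1·2): 0.57 vs {0.56, 0.47} → pass.
0 of 2 fail.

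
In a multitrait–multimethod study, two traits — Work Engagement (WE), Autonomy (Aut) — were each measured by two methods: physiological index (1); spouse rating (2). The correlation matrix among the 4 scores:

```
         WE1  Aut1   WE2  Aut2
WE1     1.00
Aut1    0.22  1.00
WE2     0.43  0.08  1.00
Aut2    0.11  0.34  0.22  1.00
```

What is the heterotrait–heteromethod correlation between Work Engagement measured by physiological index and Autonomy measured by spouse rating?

0.11

Different traits and methods: r(WE1, Aut2) = 0.11.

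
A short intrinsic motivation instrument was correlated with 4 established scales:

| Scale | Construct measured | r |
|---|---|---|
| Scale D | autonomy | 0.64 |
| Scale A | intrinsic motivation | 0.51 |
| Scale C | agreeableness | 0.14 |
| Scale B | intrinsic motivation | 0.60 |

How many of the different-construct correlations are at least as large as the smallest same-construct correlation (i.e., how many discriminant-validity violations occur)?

Convergent (same construct = intrinsic motivation): Scale A, Scale B.
Smallest convergent = 0.51. Discriminant values: 0.64, 0.14; count ≥ 0.51 → 1.

1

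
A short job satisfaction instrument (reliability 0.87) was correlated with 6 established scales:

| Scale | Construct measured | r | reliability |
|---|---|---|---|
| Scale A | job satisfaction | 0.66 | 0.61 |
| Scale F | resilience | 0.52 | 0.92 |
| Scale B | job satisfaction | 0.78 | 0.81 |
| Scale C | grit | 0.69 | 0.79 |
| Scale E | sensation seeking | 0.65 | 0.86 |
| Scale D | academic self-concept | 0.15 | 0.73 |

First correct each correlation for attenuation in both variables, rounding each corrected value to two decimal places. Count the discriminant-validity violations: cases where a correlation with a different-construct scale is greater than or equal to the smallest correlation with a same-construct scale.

Disattenuated r (r / √(r_scale · r_new)):
  Scale A (conv): 0.66 / √(0.61·0.87) = 0.91
  Scale F (disc): 0.52 / √(0.92·0.87) = 0.58
  Scale B (conv): 0.78 / √(0.81·0.87) = 0.93
  Scale C (disc): 0.69 / √(0.79·0.87) = 0.83
  Scale E (disc): 0.65 / √(0.86·0.87) = 0.75
  Scale D (disc): 0.15 / √(0.73·0.87) = 0.19
Smallest convergent = 0.91. Discriminant values: 0.58, 0.83, 0.75, 0.19; count ≥ 0.91 → 0.

0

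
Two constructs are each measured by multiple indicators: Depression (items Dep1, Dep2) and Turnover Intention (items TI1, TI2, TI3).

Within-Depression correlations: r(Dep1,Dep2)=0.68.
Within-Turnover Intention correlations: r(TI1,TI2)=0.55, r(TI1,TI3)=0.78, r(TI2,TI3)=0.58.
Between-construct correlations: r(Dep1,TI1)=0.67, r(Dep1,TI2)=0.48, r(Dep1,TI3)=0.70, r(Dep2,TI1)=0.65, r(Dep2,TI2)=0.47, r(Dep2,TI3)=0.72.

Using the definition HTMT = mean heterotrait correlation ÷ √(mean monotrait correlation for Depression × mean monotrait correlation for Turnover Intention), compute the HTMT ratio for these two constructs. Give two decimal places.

0.93

Between-construct mean = 3.69/6 = 0.6150.
Mean within-Dep = 0.68/1 = 0.6800; mean within-TI = 1.91/3 = 0.6367.
Geometric mean = √(0.6800 × 0.6367) = 0.6580.
HTMT = 0.6150 / 0.6580 = 0.93.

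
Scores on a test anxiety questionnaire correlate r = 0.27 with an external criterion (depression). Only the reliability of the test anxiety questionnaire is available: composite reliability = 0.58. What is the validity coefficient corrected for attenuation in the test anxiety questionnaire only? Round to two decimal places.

Single correction: r_c = r_obs / √r_xx = 0.27 / √0.58 = 0.27 / 0.7616 ≈ 0.35.

0.35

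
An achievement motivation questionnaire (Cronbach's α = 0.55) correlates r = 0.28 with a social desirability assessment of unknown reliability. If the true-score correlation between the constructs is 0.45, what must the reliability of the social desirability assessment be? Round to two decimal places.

0.70

r_true = r_obs / √(r_xx · r_yy) ⇒ 0.45 = 0.28 / √(0.55 · r_yy).
√(0.55 · r_yy) = 0.28 / 0.45 = 0.6222; 0.55 · r_yy = 0.3871; r_yy = 0.3871 / 0.55 ≈ 0.70.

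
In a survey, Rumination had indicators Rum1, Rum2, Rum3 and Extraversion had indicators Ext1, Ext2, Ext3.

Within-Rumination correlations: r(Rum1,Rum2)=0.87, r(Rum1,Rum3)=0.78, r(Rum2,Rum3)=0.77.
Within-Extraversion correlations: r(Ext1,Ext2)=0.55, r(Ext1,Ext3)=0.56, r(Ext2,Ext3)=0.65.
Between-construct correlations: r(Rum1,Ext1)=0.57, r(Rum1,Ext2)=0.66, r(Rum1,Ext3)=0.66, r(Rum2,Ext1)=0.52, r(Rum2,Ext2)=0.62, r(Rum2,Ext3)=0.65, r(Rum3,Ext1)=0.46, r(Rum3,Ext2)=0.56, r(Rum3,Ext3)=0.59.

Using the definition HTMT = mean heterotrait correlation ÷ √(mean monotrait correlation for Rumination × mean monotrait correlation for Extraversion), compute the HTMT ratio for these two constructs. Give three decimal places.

Between-construct mean = 5.29/9 = 0.5878.
Mean within-Rum = 2.42/3 = 0.8067; mean within-Ext = 1.76/3 = 0.5867.
Geometric mean = √(0.8067 × 0.5867) = 0.6880.
HTMT = 0.5878 / 0.6880 = 0.854.

0.854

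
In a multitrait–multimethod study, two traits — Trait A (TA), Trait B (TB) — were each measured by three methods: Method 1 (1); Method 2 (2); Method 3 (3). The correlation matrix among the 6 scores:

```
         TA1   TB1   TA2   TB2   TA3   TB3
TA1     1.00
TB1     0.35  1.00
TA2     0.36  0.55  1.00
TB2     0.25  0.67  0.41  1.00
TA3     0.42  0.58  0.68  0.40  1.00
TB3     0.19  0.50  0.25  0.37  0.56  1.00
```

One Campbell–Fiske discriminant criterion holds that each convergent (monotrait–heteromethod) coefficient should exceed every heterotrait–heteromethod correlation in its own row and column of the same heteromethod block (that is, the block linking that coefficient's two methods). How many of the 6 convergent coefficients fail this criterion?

Each convergent coefficient versus the relevant comparison correlations:
TA (methods 1·2): 0.36 vs {0.25, 0.55} → fail.
TA (methods 1·3): 0.42 vs {0.19, 0.58} → fail.
TA (methods 2·3): 0.68 vs {0.25, 0.40} → pass.
TB (methods 1·2): 0.67 vs {0.55, 0.25} → pass.
TB (methods 1·3): 0.50 vs {0.58, 0.19} → fail.
TB (methods 2·3): 0.37 vs {0.40, 0.25} → fail.
4 of 6 fail.

4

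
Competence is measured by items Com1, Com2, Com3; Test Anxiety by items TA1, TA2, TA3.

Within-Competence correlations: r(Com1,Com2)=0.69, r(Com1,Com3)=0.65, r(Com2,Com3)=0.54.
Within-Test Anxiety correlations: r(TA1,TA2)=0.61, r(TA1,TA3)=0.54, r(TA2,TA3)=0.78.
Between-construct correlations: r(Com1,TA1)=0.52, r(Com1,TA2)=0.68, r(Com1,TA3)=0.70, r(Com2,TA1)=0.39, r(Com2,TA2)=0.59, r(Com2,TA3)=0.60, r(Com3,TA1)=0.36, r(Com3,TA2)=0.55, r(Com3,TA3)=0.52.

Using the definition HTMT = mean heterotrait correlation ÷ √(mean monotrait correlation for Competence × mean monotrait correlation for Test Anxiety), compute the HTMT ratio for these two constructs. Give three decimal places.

Mean heterotrait r = 4.91/9 = 0.5456.
Mean within-Com = 1.88/3 = 0.6267; mean within-TA = 1.93/3 = 0.6433.
Geometric mean = √(0.6267 × 0.6433) = 0.6349.
HTMT = 0.5456 / 0.6349 = 0.859.

0.859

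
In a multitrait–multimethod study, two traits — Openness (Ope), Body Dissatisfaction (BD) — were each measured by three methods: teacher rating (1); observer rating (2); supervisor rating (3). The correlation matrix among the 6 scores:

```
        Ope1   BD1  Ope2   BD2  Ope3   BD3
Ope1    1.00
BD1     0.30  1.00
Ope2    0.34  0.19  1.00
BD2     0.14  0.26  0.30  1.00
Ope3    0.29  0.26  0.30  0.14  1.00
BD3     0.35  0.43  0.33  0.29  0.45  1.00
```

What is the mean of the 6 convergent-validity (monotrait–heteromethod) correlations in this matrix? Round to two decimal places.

0.32

Convergent values: 0.34, 0.29, 0.30, 0.26, 0.43, 0.29; mean = 1.91/6 = 0.32.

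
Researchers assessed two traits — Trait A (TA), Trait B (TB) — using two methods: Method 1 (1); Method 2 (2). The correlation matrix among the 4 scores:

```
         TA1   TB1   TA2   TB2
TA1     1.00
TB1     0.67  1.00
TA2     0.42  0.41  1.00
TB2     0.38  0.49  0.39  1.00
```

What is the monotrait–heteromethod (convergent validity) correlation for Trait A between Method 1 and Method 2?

0.42

Same trait (TA), different methods: r(TA1, TA2) = 0.42.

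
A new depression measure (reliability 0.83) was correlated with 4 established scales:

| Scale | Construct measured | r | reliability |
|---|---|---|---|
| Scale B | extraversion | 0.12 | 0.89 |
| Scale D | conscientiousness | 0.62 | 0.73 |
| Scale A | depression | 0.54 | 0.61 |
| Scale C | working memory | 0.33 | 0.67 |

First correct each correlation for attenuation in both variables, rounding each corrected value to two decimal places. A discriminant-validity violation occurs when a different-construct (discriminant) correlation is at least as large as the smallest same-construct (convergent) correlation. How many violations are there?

Disattenuated r (r / √(r_scale · r_new)):
  Scale B (disc): 0.12 / √(0.89·0.83) = 0.14
  Scale D (disc): 0.62 / √(0.73·0.83) = 0.80
  Scale A (conv): 0.54 / √(0.61·0.83) = 0.76
  Scale C (disc): 0.33 / √(0.67·0.83) = 0.44
Smallest convergent = 0.76. Discriminant values: 0.14, 0.80, 0.44; count ≥ 0.76 → 1.

1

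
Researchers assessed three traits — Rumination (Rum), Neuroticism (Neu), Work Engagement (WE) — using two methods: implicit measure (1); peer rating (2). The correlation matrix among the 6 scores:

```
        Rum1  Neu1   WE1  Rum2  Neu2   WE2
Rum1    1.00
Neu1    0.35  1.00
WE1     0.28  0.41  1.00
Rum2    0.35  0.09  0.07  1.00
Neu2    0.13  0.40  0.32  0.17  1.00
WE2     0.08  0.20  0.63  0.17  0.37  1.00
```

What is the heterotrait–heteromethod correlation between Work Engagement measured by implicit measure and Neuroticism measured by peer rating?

Different traits and methods: r(WE1, Neu2) = 0.32.

0.32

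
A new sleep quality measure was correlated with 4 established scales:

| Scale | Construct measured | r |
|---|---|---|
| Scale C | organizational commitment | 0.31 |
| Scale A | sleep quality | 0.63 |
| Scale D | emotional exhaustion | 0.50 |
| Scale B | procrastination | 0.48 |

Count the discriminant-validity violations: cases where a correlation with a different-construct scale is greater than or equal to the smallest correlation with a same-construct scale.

0

Convergent (same construct = sleep quality): Scale A.
Smallest convergent = 0.63. Discriminant values: 0.31, 0.50, 0.48; count ≥ 0.63 → 0.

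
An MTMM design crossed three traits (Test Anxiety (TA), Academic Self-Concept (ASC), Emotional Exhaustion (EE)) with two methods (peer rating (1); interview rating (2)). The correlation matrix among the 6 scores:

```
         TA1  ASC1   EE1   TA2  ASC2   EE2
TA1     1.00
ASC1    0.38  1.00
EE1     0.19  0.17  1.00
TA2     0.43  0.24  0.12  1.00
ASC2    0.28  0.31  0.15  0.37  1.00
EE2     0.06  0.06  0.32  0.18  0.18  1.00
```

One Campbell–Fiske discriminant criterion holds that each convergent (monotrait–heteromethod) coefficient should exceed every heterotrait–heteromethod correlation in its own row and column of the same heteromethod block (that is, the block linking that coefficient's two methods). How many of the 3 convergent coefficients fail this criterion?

Checking each validity diagonal entry against its comparison values:
TA (methods 1·2): 0.43 vs {0.28, 0.24, 0.06, 0.12} → pass.
ASC (methods 1·2): 0.31 vs {0.24, 0.28, 0.06, 0.15} → pass.
EE (methods 1·2): 0.32 vs {0.12, 0.06, 0.15, 0.06} → pass.
0 of 3 fail.

0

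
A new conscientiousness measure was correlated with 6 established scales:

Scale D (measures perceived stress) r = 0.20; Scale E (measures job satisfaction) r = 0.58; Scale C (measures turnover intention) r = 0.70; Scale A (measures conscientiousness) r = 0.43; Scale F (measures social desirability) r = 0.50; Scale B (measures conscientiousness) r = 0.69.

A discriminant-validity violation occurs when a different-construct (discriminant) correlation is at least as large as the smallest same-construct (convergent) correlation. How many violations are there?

Convergent (same construct = conscientiousness): Scale A, Scale B.
Smallest convergent = 0.43. Discriminant values: 0.20, 0.58, 0.70, 0.50; count ≥ 0.43 → 3.

3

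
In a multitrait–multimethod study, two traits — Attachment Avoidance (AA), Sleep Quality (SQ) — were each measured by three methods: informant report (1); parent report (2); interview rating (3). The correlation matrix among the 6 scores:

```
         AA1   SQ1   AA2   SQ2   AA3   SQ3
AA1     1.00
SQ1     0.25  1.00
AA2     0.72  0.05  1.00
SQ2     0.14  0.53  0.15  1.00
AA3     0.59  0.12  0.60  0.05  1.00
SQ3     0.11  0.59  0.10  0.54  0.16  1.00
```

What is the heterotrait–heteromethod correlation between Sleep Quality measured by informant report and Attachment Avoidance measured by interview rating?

0.12

Different traits and methods: r(SQ1, AA3) = 0.12.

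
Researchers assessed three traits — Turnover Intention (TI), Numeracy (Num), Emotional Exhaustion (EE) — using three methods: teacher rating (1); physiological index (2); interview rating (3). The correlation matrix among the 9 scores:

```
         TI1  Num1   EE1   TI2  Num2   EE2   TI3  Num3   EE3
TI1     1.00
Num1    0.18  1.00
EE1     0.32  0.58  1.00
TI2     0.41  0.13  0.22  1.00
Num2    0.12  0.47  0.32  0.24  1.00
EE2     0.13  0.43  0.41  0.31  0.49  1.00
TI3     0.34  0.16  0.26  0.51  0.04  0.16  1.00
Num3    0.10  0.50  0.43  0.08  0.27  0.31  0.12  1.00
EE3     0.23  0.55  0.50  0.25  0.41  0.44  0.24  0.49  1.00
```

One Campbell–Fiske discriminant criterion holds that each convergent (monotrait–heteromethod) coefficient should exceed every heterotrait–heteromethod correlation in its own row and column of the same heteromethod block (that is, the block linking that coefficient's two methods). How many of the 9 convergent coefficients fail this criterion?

Convergent coefficients and their comparison sets:
TI (methods 1·2): 0.41 vs {0.12, 0.13, 0.13, 0.22} → pass.
TI (methods 1·3): 0.34 vs {0.10, 0.16, 0.23, 0.26} → pass.
TI (methods 2·3): 0.51 vs {0.08, 0.04, 0.25, 0.16} → pass.
Num (methods 1·2): 0.47 vs {0.13, 0.12, 0.43, 0.32} → pass.
Num (methods 1·3): 0.50 vs {0.16, 0.10, 0.55, 0.43} → fail.
Num (methods 2·3): 0.27 vs {0.04, 0.08, 0.41, 0.31} → fail.
EE (methods 1·2): 0.41 vs {0.22, 0.13, 0.32, 0.43} → fail.
EE (methods 1·3): 0.50 vs {0.26, 0.23, 0.43, 0.55} → fail.
EE (methods 2·3): 0.44 vs {0.16, 0.25, 0.31, 0.41} → pass.
4 of 9 fail.

4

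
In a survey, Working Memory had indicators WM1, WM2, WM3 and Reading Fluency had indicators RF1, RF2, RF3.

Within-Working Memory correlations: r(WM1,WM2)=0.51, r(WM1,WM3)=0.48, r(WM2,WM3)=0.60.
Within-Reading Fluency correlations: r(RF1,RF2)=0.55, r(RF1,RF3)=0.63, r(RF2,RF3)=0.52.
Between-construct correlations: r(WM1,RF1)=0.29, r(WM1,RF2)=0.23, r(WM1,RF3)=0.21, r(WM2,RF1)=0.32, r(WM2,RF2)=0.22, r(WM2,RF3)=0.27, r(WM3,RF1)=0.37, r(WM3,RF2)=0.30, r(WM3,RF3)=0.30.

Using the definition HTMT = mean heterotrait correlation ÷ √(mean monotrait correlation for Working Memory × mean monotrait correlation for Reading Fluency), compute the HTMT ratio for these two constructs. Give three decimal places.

0.509

Between-construct mean = 2.51/9 = 0.2789.
Mean within-WM = 1.59/3 = 0.5300; mean within-RF = 1.70/3 = 0.5667.
Geometric mean = √(0.5300 × 0.5667) = 0.5480.
HTMT = 0.2789 / 0.5480 = 0.509.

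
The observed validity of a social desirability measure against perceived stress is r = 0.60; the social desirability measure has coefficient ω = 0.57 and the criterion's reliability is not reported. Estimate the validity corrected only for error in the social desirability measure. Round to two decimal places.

0.79

Single correction: r_c = r_obs / √r_xx = 0.60 / √0.57 = 0.60 / 0.7550 ≈ 0.79.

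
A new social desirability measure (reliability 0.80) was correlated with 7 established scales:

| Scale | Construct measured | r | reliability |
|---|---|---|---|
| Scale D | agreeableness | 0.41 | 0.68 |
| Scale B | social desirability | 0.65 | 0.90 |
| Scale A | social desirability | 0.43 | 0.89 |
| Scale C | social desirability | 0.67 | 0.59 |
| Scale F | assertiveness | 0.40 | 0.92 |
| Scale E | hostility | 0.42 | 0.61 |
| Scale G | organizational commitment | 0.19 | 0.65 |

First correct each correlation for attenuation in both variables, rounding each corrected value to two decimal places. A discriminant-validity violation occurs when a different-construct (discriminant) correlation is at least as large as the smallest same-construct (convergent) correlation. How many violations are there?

2

Disattenuated r (r / √(r_scale · r_new)):
  Scale D (disc): 0.41 / √(0.68·0.80) = 0.56
  Scale B (conv): 0.65 / √(0.90·0.80) = 0.77
  Scale A (conv): 0.43 / √(0.89·0.80) = 0.51
  Scale C (conv): 0.67 / √(0.59·0.80) = 0.98
  Scale F (disc): 0.40 / √(0.92·0.80) = 0.47
  Scale E (disc): 0.42 / √(0.61·0.80) = 0.60
  Scale G (disc): 0.19 / √(0.65·0.80) = 0.26
Smallest convergent = 0.51. Discriminant values: 0.56, 0.47, 0.60, 0.26; count ≥ 0.51 → 2.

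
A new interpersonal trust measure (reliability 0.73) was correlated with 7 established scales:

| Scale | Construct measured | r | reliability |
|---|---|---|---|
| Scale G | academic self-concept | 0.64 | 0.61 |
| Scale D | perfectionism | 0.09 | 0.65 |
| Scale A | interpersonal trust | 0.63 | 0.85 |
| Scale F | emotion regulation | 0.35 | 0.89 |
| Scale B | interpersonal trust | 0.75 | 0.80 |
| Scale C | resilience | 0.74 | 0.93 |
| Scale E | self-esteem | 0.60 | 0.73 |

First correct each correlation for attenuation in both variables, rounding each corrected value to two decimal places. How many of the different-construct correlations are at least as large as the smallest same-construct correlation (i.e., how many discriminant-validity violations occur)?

Disattenuated r (r / √(r_scale · r_new)):
  Scale G (disc): 0.64 / √(0.61·0.73) = 0.96
  Scale D (disc): 0.09 / √(0.65·0.73) = 0.13
  Scale A (conv): 0.63 / √(0.85·0.73) = 0.80
  Scale F (disc): 0.35 / √(0.89·0.73) = 0.43
  Scale B (conv): 0.75 / √(0.80·0.73) = 0.98
  Scale C (disc): 0.74 / √(0.93·0.73) = 0.90
  Scale E (disc): 0.60 / √(0.73·0.73) = 0.82
Smallest convergent = 0.80. Discriminant values: 0.96, 0.13, 0.43, 0.90, 0.82; count ≥ 0.80 → 3.

3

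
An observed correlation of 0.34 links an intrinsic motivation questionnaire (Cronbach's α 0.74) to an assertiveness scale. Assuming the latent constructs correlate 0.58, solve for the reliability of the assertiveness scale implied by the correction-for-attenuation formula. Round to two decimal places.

r_true = r_obs / √(r_xx · r_yy) ⇒ 0.58 = 0.34 / √(0.74 · r_yy).
√(0.74 · r_yy) = 0.34 / 0.58 = 0.5862; 0.74 · r_yy = 0.3436; r_yy = 0.3436 / 0.74 ≈ 0.46.

0.46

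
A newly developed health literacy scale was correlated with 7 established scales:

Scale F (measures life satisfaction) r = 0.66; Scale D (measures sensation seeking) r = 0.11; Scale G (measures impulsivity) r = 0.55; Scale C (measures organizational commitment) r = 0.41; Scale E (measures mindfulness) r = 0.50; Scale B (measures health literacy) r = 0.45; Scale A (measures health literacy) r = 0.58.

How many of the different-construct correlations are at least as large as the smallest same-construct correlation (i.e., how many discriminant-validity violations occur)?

3

Convergent (same construct = health literacy): Scale B, Scale A.
Smallest convergent = 0.45. Discriminant values: 0.66, 0.11, 0.55, 0.41, 0.50; count ≥ 0.45 → 3.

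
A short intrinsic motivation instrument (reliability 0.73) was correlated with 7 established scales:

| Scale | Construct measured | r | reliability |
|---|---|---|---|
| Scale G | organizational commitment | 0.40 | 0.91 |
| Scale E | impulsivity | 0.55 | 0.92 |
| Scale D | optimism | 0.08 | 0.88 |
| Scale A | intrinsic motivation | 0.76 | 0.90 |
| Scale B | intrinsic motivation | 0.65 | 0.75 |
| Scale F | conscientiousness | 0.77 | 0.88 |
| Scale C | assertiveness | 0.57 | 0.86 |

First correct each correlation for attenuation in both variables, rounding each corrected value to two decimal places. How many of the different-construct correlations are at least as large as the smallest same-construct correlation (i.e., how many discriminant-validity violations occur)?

Disattenuated r (r / √(r_scale · r_new)):
  Scale G (disc): 0.40 / √(0.91·0.73) = 0.49
  Scale E (disc): 0.55 / √(0.92·0.73) = 0.67
  Scale D (disc): 0.08 / √(0.88·0.73) = 0.10
  Scale A (conv): 0.76 / √(0.90·0.73) = 0.94
  Scale B (conv): 0.65 / √(0.75·0.73) = 0.88
  Scale F (disc): 0.77 / √(0.88·0.73) = 0.96
  Scale C (disc): 0.57 / √(0.86·0.73) = 0.72
Smallest convergent = 0.88. Discriminant values: 0.49, 0.67, 0.10, 0.96, 0.72; count ≥ 0.88 → 1.

1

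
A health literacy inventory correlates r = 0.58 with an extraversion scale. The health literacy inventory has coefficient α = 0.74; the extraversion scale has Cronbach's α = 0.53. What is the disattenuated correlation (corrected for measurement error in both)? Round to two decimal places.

r_true = r_obs / √(r_xx · r_yy) = 0.58 / √(0.74 × 0.53) = 0.58 / √0.3922 = 0.58 / 0.6263 ≈ 0.93.

0.93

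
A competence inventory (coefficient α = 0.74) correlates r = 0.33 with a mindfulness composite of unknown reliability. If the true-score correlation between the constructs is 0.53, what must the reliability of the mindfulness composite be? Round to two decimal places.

0.52

r_true = r_obs / √(r_xx · r_yy) ⇒ 0.53 = 0.33 / √(0.74 · r_yy).
√(0.74 · r_yy) = 0.33 / 0.53 = 0.6226; 0.74 · r_yy = 0.3876; r_yy = 0.3876 / 0.74 ≈ 0.52.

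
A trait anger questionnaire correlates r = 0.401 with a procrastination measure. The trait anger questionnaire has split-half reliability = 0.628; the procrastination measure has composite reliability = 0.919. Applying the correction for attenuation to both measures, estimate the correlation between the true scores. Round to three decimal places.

0.528

r_true = r_obs / √(r_xx · r_yy) = 0.401 / √(0.628 × 0.919) = 0.401 / √0.577132 = 0.401 / 0.7597 ≈ 0.528.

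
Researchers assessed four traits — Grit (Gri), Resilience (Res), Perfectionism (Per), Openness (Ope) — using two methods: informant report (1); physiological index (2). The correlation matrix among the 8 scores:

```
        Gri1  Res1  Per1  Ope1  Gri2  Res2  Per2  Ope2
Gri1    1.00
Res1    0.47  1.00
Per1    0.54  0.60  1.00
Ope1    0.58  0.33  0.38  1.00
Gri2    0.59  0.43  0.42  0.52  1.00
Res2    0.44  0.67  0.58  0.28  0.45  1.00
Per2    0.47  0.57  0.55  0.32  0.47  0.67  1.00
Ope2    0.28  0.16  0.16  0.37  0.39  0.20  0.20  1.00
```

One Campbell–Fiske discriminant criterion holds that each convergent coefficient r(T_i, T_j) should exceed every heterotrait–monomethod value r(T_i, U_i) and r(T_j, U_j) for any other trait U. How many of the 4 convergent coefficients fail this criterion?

Checking each validity diagonal entry against its comparison values:
Gri (methods 1·2): 0.59 vs {0.47, 0.45, 0.54, 0.47, 0.58, 0.39} → pass.
Res (methods 1·2): 0.67 vs {0.47, 0.45, 0.60, 0.67, 0.33, 0.20} → fail.
Per (methods 1·2): 0.55 vs {0.54, 0.47, 0.60, 0.67, 0.38, 0.20} → fail.
Ope (methods 1·2): 0.37 vs {0.58, 0.39, 0.33, 0.20, 0.38, 0.20} → fail.
3 of 4 fail.

3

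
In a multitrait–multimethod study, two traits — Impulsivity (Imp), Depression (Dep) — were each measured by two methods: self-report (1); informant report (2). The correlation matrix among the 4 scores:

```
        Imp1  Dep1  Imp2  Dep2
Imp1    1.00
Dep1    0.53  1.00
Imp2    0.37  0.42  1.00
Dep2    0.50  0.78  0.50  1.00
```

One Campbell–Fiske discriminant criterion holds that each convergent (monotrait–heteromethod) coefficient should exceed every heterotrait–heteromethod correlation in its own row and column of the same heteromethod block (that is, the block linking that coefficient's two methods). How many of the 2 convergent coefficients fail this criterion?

Each convergent coefficient versus the relevant comparison correlations:
Imp (methods 1·2): 0.37 vs {0.50, 0.42} → fail.
Dep (methods 1·2): 0.78 vs {0.42, 0.50} → pass.
1 of 2 fail.

1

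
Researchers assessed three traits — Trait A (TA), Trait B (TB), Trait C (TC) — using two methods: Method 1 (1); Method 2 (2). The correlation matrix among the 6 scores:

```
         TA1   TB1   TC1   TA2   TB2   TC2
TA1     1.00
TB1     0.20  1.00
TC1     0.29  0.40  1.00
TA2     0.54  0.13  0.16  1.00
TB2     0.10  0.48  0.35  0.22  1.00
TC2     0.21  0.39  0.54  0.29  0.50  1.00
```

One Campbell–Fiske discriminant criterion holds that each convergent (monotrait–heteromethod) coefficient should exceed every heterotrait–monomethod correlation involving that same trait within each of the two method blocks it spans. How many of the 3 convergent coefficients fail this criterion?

Convergent coefficients and their comparison sets:
TA (methods 1·2): 0.54 vs {0.20, 0.22, 0.29, 0.29} → pass.
TB (methods 1·2): 0.48 vs {0.20, 0.22, 0.40, 0.50} → fail.
TC (methods 1·2): 0.54 vs {0.29, 0.29, 0.40, 0.50} → pass.
1 of 3 fail.

1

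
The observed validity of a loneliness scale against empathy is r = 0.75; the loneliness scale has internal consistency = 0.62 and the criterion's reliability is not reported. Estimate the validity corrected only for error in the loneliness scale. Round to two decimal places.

0.95

Single correction: r_c = r_obs / √r_xx = 0.75 / √0.62 = 0.75 / 0.7874 ≈ 0.95.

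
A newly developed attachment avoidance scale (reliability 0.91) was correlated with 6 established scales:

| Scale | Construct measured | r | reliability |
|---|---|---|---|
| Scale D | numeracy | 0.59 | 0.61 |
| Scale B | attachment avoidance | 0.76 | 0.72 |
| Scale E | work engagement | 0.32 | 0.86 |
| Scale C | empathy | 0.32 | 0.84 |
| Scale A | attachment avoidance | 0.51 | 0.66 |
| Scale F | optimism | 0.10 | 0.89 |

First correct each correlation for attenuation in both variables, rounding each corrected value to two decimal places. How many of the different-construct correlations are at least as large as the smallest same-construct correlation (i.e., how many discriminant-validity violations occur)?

1

Disattenuated r (r / √(r_scale · r_new)):
  Scale D (disc): 0.59 / √(0.61·0.91) = 0.79
  Scale B (conv): 0.76 / √(0.72·0.91) = 0.94
  Scale E (disc): 0.32 / √(0.86·0.91) = 0.36
  Scale C (disc): 0.32 / √(0.84·0.91) = 0.37
  Scale A (conv): 0.51 / √(0.66·0.91) = 0.66
  Scale F (disc): 0.10 / √(0.89·0.91) = 0.11
Smallest convergent = 0.66. Discriminant values: 0.79, 0.36, 0.37, 0.11; count ≥ 0.66 → 1.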